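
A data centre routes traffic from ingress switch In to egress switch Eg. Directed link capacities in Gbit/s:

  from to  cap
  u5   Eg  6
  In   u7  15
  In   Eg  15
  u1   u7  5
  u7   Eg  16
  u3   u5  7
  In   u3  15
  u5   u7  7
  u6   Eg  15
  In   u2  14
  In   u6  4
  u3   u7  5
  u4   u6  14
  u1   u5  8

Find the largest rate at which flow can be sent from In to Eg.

Augment In→Eg: bottleneck 15, flow now 15.
Augment In→u6→Eg: bottleneck 4, flow now 19.
Augment In→u7→Eg: bottleneck 15, flow now 34.
Augment In→u3→u5→Eg: bottleneck 6, flow now 40.
Augment In→u3→u7→Eg: bottleneck 1, flow now 41.
No augmenting path remains; maximum flow = 41.
In the residual graph, reachable from In: {In, u2, u3, u5, u7}.
Min-cut edges: In→u6 (4), In→Eg (15), u5→Eg (6), u7→Eg (16); capacity 4 + 15 + 6 + 16 = 41.
This cut is saturated, so no flow can exceed 41.

41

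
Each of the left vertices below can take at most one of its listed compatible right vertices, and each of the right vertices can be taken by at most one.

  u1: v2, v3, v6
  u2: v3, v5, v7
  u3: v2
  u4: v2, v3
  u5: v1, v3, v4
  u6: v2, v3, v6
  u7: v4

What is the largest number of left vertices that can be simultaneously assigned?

Unit-capacity flow: source→left, listed edges, right→sink; max matching = max flow.
Augmenting path u1→v2 (+1); matched 1.
Augmenting path u2→v3 (+1); matched 2.
Augmenting path u5→v1 (+1); matched 3.
Augmenting path u6→v6 (+1); matched 4.
Augmenting path u7→v4 (+1); matched 5.
Augmenting path u4→v3→u2→v5 (+1); matched 6.
No augmenting path remains; maximum matching = 6.
König certificate: {u2, u5, u7, v2, v3, v6} is a vertex cover of size 6 (every listed pair touches it), so no matching can be larger.

6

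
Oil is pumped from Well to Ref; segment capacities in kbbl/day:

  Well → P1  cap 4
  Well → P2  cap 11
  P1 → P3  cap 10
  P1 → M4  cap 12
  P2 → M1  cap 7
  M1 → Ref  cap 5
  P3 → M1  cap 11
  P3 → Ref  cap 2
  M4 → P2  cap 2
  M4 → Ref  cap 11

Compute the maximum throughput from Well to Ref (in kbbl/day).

Augment Well→P1→P3→Ref: bottleneck 2, flow now 2.
Augment Well→P1→M4→Ref: bottleneck 2, flow now 4.
Augment Well→P2→M1→Ref: bottleneck 5, flow now 9.
No augmenting path remains; maximum flow = 9.
In the residual graph, reachable from Well: {Well, P2, M1}.
Min-cut edges: Well→P1 (4), M1→Ref (5); capacity 4 + 5 = 9.
This cut is saturated, so no flow can exceed 9.

9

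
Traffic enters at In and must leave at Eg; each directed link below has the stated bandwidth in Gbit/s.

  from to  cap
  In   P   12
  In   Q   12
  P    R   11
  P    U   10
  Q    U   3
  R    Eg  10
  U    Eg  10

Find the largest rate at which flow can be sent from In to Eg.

15

Augment In→P→R→Eg: bottleneck 10, flow now 10.
Augment In→P→U→Eg: bottleneck 2, flow now 12.
Augment In→Q→U→Eg: bottleneck 3, flow now 15.
No augmenting path remains; maximum flow = 15.
In the residual graph, reachable from In: {In, Q}.
Min-cut edges: In→P (12), Q→U (3); capacity 12 + 3 = 15.
This cut is saturated, so no flow can exceed 15.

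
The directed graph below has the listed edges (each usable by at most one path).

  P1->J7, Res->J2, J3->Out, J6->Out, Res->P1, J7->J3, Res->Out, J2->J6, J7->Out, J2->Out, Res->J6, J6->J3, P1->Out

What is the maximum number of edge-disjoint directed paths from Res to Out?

Assign every edge capacity 1; by Menger, the answer equals the max flow.
Path Res→Out (+1); total 1.
Path Res→P1→Out (+1); total 2.
Path Res→J2→Out (+1); total 3.
Path Res→J6→Out (+1); total 4.
No residual Res→Out path; max flow = 4.
Certifying cut of size 4: {Res→J2, Res→J6, Res→Out, Res→P1}.

4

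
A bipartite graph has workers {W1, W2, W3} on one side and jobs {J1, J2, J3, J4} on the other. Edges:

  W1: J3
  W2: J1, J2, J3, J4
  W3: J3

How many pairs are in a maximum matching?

2

Unit-capacity flow: source→left, listed edges, right→sink; max matching = max flow.
Augmenting path W1→J3 (+1); matched 1.
Augmenting path W2→J1 (+1); matched 2.
No augmenting path remains; maximum matching = 2.
König certificate: {W2, J3} is a vertex cover of size 2 (every listed pair touches it), so no matching can be larger.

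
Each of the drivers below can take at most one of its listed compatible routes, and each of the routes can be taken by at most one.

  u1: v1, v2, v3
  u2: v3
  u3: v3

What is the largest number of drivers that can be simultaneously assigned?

Unit-capacity flow: source→left, listed edges, right→sink; max matching = max flow.
Augmenting path u1→v1 (+1); matched 1.
Augmenting path u2→v3 (+1); matched 2.
No augmenting path remains; maximum matching = 2.
König certificate: {u1, v3} is a vertex cover of size 2 (every listed pair touches it), so no matching can be larger.

2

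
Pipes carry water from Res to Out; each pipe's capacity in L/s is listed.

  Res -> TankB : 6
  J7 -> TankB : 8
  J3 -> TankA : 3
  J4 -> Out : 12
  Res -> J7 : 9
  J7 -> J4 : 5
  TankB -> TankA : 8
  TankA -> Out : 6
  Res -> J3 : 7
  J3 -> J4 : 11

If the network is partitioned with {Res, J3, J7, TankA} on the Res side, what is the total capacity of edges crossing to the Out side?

Edges leaving {Res, J3, J7, TankA}: Res→TankB (6), J3→J4 (11), J7→TankB (8), J7→J4 (5), TankA→Out (6).
Cut capacity = 6 + 11 + 8 + 5 + 6 = 36.

36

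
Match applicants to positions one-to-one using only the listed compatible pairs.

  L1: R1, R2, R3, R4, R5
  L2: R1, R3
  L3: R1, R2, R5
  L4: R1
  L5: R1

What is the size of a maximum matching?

Unit-capacity flow: source→left, listed edges, right→sink; max matching = max flow.
Augmenting path L1→R1 (+1); matched 1.
Augmenting path L2→R3 (+1); matched 2.
Augmenting path L3→R2 (+1); matched 3.
Augmenting path L4→R1→L1→R4 (+1); matched 4.
No augmenting path remains; maximum matching = 4.
König certificate: {L1, L2, L3, R1} is a vertex cover of size 4 (every listed pair touches it), so no matching can be larger.

4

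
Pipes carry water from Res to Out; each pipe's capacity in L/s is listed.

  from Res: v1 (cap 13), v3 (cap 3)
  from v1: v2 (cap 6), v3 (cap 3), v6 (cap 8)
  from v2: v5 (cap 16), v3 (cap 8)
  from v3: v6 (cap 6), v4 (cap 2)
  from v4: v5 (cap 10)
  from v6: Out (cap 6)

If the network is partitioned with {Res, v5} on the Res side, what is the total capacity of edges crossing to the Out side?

16

Edges leaving {Res, v5}: Res→v1 (13), Res→v3 (3).
Cut capacity = 13 + 3 = 16.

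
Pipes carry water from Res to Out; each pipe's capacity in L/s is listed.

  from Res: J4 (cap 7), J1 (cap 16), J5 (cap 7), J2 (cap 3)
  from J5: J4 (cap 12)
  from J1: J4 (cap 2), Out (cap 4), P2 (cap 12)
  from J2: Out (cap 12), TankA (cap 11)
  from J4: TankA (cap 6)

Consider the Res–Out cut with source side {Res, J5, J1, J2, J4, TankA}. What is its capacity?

Edges leaving {Res, J5, J1, J2, J4, TankA}: J1→P2 (12), J1→Out (4), J2→Out (12).
Cut capacity = 12 + 4 + 12 = 28.

28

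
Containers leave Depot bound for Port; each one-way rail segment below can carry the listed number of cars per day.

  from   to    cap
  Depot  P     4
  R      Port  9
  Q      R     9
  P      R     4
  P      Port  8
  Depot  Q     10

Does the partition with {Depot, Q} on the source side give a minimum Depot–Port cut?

Yes — it is a minimum cut (capacity 13).

Given cut capacity: 4 + 9 = 13.
Augment Depot→P→Port: bottleneck 4, flow now 4.
Augment Depot→Q→R→Port: bottleneck 9, flow now 13.
No augmenting path remains; maximum flow = 13.
Cut capacity 13 equals the max flow, so it is a minimum cut.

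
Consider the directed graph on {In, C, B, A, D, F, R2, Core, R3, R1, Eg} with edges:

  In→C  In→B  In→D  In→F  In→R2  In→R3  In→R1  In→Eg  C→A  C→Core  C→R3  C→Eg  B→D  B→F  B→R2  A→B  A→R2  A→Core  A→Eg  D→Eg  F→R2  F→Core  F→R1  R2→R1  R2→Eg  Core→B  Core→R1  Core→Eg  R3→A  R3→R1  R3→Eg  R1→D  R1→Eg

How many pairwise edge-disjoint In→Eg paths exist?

7

Assign every edge capacity 1; by Menger, the answer equals the max flow.
Path In→Eg (+1); total 1.
Path In→C→Eg (+1); total 2.
Path In→D→Eg (+1); total 3.
Path In→R2→Eg (+1); total 4.
Path In→R3→Eg (+1); total 5.
Path In→R1→Eg (+1); total 6.
Path In→F→Core→Eg (+1); total 7.
No residual In→Eg path; max flow = 7.
Certifying cut of size 7: {D→Eg, F→Core, In→C, In→Eg, In→R3, R1→Eg, R2→Eg}.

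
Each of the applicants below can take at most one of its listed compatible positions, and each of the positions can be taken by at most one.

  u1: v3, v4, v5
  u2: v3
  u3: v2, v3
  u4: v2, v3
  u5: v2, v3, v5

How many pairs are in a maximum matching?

Unit-capacity flow: source→left, listed edges, right→sink; max matching = max flow.
Augmenting path u1→v3 (+1); matched 1.
Augmenting path u3→v2 (+1); matched 2.
Augmenting path u5→v5 (+1); matched 3.
Augmenting path u2→v3→u1→v4 (+1); matched 4.
No augmenting path remains; maximum matching = 4.
König certificate: {u1, u5, v2, v3} is a vertex cover of size 4 (every listed pair touches it), so no matching can be larger.

4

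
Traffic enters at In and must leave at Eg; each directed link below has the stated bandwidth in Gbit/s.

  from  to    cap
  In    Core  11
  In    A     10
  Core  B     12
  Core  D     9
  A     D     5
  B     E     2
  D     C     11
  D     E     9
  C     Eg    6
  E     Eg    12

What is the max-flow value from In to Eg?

16

Augment In→Core→B→E→Eg: bottleneck 2, flow now 2.
Augment In→Core→D→C→Eg: bottleneck 6, flow now 8.
Augment In→Core→D→E→Eg: bottleneck 3, flow now 11.
Augment In→A→D→E→Eg: bottleneck 5, flow now 16.
No augmenting path remains; maximum flow = 16.
In the residual graph, reachable from In: {In, A}.
Min-cut edges: In→Core (11), A→D (5); capacity 11 + 5 = 16.
This cut is saturated, so no flow can exceed 16.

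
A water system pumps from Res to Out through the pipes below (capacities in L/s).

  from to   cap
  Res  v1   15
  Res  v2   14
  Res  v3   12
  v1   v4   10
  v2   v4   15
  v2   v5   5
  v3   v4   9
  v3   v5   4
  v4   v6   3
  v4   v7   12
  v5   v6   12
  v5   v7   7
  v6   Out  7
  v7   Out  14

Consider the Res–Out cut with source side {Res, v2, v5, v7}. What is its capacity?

Edges leaving {Res, v2, v5, v7}: Res→v1 (15), Res→v3 (12), v2→v4 (15), v5→v6 (12), v7→Out (14).
Cut capacity = 15 + 12 + 15 + 12 + 14 = 68.

68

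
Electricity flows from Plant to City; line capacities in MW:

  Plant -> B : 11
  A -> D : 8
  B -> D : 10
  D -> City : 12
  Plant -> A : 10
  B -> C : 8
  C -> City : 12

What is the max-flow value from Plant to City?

Augment Plant→A→D→City: bottleneck 8, flow now 8.
Augment Plant→B→C→City: bottleneck 8, flow now 16.
Augment Plant→B→D→City: bottleneck 3, flow now 19.
No augmenting path remains; maximum flow = 19.
In the residual graph, reachable from Plant: {Plant, A}.
Min-cut edges: Plant→B (11), A→D (8); capacity 11 + 8 = 19.
This cut is saturated, so no flow can exceed 19.

19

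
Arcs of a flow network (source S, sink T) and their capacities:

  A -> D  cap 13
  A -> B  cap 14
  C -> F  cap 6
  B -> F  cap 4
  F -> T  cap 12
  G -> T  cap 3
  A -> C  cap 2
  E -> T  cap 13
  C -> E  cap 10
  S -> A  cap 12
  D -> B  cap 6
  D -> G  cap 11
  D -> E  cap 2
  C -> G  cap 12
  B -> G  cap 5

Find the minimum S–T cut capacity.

Augment S→A→B→F→T: bottleneck 4, flow now 4.
Augment S→A→B→G→T: bottleneck 3, flow now 7.
Augment S→A→C→E→T: bottleneck 2, flow now 9.
Augment S→A→D→E→T: bottleneck 2, flow now 11.
No augmenting path remains; maximum flow = 11.
By max-flow min-cut, the minimum cut capacity equals the max flow.
In the residual graph, reachable from S: {S, A, B, D, G}.
Min-cut edges: A→C (2), B→F (4), D→E (2), G→T (3); capacity 2 + 4 + 2 + 3 = 11.

11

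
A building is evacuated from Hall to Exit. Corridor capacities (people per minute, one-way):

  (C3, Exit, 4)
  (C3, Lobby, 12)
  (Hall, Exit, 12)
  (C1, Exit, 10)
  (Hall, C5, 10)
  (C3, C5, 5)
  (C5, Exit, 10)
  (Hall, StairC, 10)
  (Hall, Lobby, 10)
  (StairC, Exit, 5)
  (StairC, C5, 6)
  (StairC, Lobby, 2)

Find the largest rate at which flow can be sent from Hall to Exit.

Augment Hall→Exit: bottleneck 12, flow now 12.
Augment Hall→StairC→Exit: bottleneck 5, flow now 17.
Augment Hall→C5→Exit: bottleneck 10, flow now 27.
No augmenting path remains; maximum flow = 27.
In the residual graph, reachable from Hall: {Hall, StairC, Lobby, C5}.
Min-cut edges: Hall→Exit (12), StairC→Exit (5), C5→Exit (10); capacity 12 + 5 + 10 = 27.
This cut is saturated, so no flow can exceed 27.

27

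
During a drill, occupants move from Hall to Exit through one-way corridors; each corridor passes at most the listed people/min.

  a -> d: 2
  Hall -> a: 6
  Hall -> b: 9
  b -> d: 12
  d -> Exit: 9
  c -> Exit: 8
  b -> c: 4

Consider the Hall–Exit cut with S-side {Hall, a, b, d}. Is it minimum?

Given cut capacity: 4 + 9 = 13.
Augment Hall→a→d→Exit: bottleneck 2, flow now 2.
Augment Hall→b→c→Exit: bottleneck 4, flow now 6.
Augment Hall→b→d→Exit: bottleneck 5, flow now 11.
No augmenting path remains; maximum flow = 11.
In the residual graph, reachable from Hall: {Hall, a}.
Min-cut edges: Hall→b (9), a→d (2); capacity 9 + 2 = 11.
Cut capacity 13 exceeds the max flow 11, so it is not minimum.

No — its capacity is 13, but the minimum cut has capacity 11.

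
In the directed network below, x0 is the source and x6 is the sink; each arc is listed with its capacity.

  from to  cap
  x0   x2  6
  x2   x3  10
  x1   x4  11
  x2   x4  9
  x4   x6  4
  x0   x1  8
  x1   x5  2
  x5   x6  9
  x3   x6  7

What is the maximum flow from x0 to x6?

Augment x0→x1→x4→x6: bottleneck 4, flow now 4.
Augment x0→x1→x5→x6: bottleneck 2, flow now 6.
Augment x0→x2→x3→x6: bottleneck 6, flow now 12.
No augmenting path remains; maximum flow = 12.
In the residual graph, reachable from x0: {x0, x1, x4}.
Min-cut edges: x0→x2 (6), x1→x5 (2), x4→x6 (4); capacity 6 + 2 + 4 = 12.
This cut is saturated, so no flow can exceed 12.

12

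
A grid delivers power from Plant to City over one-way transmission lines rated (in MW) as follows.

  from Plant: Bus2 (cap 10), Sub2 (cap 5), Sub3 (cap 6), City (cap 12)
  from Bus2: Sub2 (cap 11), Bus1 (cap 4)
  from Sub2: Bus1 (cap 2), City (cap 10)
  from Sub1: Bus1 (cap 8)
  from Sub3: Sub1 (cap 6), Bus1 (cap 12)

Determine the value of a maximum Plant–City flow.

Augment Plant→City: bottleneck 12, flow now 12.
Augment Plant→Sub2→City: bottleneck 5, flow now 17.
Augment Plant→Bus2→Sub2→City: bottleneck 5, flow now 22.
No augmenting path remains; maximum flow = 22.
In the residual graph, reachable from Plant: {Plant, Bus2, Sub2, Sub1, Sub3, Bus1}.
Min-cut edges: Plant→City (12), Sub2→City (10); capacity 12 + 10 = 22.
This cut is saturated, so no flow can exceed 22.

22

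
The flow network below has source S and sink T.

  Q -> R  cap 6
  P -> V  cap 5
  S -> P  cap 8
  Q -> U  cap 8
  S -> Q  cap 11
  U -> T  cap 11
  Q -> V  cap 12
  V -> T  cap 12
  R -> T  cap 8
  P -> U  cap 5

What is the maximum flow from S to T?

Augment S→P→U→T: bottleneck 5, flow now 5.
Augment S→P→V→T: bottleneck 3, flow now 8.
Augment S→Q→R→T: bottleneck 6, flow now 14.
Augment S→Q→U→T: bottleneck 5, flow now 19.
No augmenting path remains; maximum flow = 19.
In the residual graph, reachable from S: {S}.
Min-cut edges: S→P (8), S→Q (11); capacity 8 + 11 = 19.
This cut is saturated, so no flow can exceed 19.

19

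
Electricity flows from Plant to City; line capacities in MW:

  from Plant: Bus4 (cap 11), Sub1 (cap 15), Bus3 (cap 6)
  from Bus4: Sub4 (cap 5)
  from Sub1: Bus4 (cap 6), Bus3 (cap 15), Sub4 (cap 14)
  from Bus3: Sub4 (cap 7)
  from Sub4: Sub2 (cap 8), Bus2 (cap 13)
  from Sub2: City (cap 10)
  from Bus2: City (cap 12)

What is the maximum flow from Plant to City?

20

Augment Plant→Bus4→Sub4→Sub2→City: bottleneck 5, flow now 5.
Augment Plant→Sub1→Sub4→Sub2→City: bottleneck 3, flow now 8.
Augment Plant→Sub1→Sub4→Bus2→City: bottleneck 11, flow now 19.
Augment Plant→Bus3→Sub4→Bus2→City: bottleneck 1, flow now 20.
No augmenting path remains; maximum flow = 20.
In the residual graph, reachable from Plant: {Plant, Bus4, Sub1, Bus3, Sub4, Bus2}.
Min-cut edges: Sub4→Sub2 (8), Bus2→City (12); capacity 8 + 12 = 20.
This cut is saturated, so no flow can exceed 20.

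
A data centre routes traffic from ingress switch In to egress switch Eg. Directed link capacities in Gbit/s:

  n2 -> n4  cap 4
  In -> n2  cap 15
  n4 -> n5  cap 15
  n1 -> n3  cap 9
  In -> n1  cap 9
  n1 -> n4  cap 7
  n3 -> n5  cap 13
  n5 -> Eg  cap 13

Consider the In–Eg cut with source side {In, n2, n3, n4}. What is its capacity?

Edges leaving {In, n2, n3, n4}: In→n1 (9), n3→n5 (13), n4→n5 (15).
Cut capacity = 9 + 13 + 15 = 37.

37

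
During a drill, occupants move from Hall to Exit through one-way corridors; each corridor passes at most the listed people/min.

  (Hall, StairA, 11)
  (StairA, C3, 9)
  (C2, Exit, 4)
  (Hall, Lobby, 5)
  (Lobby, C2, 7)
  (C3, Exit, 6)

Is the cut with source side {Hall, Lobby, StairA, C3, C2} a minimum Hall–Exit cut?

Given cut capacity: 6 + 4 = 10.
Augment Hall→Lobby→C2→Exit: bottleneck 4, flow now 4.
Augment Hall→StairA→C3→Exit: bottleneck 6, flow now 10.
No augmenting path remains; maximum flow = 10.
Cut capacity 10 equals the max flow, so it is a minimum cut.

Yes — it is a minimum cut (capacity 10).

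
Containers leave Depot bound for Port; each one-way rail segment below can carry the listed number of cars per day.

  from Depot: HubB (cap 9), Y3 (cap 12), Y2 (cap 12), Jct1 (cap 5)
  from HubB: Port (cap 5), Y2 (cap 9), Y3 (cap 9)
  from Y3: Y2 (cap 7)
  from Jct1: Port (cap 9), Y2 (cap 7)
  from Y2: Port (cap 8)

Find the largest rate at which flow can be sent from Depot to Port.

Augment Depot→HubB→Port: bottleneck 5, flow now 5.
Augment Depot→Jct1→Port: bottleneck 5, flow now 10.
Augment Depot→Y2→Port: bottleneck 8, flow now 18.
No augmenting path remains; maximum flow = 18.
In the residual graph, reachable from Depot: {Depot, HubB, Y3, Y2}.
Min-cut edges: Depot→Jct1 (5), HubB→Port (5), Y2→Port (8); capacity 5 + 5 + 8 = 18.
This cut is saturated, so no flow can exceed 18.

18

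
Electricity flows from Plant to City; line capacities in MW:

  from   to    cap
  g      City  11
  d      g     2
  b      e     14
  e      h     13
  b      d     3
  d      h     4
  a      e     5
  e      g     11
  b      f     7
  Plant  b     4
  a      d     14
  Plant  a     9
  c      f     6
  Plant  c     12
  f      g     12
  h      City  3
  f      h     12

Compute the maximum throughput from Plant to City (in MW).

14

Augment Plant→a→d→g→City: bottleneck 2, flow now 2.
Augment Plant→a→d→h→City: bottleneck 3, flow now 5.
Augment Plant→a→e→g→City: bottleneck 4, flow now 9.
Augment Plant→b→e→g→City: bottleneck 4, flow now 13.
Augment Plant→c→f→g→City: bottleneck 1, flow now 14.
No augmenting path remains; maximum flow = 14.
In the residual graph, reachable from Plant: {Plant, a, b, c, d, e, f, g, h}.
Min-cut edges: g→City (11), h→City (3); capacity 11 + 3 = 14.
This cut is saturated, so no flow can exceed 14.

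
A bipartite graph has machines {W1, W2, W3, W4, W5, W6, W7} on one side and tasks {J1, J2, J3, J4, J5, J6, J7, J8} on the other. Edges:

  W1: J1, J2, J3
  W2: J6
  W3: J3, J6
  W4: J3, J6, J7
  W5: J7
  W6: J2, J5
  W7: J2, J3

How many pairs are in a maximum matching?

Unit-capacity flow: source→left, listed edges, right→sink; max matching = max flow.
Augmenting path W1→J1 (+1); matched 1.
Augmenting path W2→J6 (+1); matched 2.
Augmenting path W3→J3 (+1); matched 3.
Augmenting path W4→J7 (+1); matched 4.
Augmenting path W6→J2 (+1); matched 5.
Augmenting path W7→J2→W6→J5 (+1); matched 6.
No augmenting path remains; maximum matching = 6.
König certificate: {W1, W6, W7, J3, J6, J7} is a vertex cover of size 6 (every listed pair touches it), so no matching can be larger.

6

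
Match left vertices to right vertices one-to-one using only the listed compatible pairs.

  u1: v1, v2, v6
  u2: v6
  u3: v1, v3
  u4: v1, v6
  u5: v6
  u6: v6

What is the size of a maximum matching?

4

Unit-capacity flow: source→left, listed edges, right→sink; max matching = max flow.
Augmenting path u1→v1 (+1); matched 1.
Augmenting path u2→v6 (+1); matched 2.
Augmenting path u3→v3 (+1); matched 3.
Augmenting path u4→v1→u1→v2 (+1); matched 4.
No augmenting path remains; maximum matching = 4.
König certificate: {u1, u3, u4, v6} is a vertex cover of size 4 (every listed pair touches it), so no matching can be larger.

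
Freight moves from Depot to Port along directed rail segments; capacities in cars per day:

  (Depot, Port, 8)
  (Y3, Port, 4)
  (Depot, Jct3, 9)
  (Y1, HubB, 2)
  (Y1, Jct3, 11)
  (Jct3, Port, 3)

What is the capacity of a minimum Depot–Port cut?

Augment Depot→Port: bottleneck 8, flow now 8.
Augment Depot→Jct3→Port: bottleneck 3, flow now 11.
No augmenting path remains; maximum flow = 11.
By max-flow min-cut, the minimum cut capacity equals the max flow.
In the residual graph, reachable from Depot: {Depot, Jct3}.
Min-cut edges: Depot→Port (8), Jct3→Port (3); capacity 8 + 3 = 11.

11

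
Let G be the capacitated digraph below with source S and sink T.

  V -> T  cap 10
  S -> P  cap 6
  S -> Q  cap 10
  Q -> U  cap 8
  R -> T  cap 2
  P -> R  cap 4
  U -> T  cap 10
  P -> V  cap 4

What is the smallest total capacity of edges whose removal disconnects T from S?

Augment S→P→R→T: bottleneck 2, flow now 2.
Augment S→P→V→T: bottleneck 4, flow now 6.
Augment S→Q→U→T: bottleneck 8, flow now 14.
No augmenting path remains; maximum flow = 14.
By max-flow min-cut, the minimum cut capacity equals the max flow.
In the residual graph, reachable from S: {S, Q}.
Min-cut edges: S→P (6), Q→U (8); capacity 6 + 8 = 14.

14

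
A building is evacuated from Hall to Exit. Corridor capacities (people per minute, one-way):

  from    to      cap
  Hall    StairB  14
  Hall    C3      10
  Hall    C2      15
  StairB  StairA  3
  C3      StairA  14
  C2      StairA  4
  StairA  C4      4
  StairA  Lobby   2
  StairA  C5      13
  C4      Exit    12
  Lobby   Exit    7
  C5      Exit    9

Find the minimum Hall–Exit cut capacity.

Augment Hall→StairB→StairA→C4→Exit: bottleneck 3, flow now 3.
Augment Hall→C3→StairA→C4→Exit: bottleneck 1, flow now 4.
Augment Hall→C3→StairA→Lobby→Exit: bottleneck 2, flow now 6.
Augment Hall→C3→StairA→C5→Exit: bottleneck 7, flow now 13.
Augment Hall→C2→StairA→C5→Exit: bottleneck 2, flow now 15.
No augmenting path remains; maximum flow = 15.
By max-flow min-cut, the minimum cut capacity equals the max flow.
In the residual graph, reachable from Hall: {Hall, StairB, C3, C2, StairA, C5}.
Min-cut edges: StairA→C4 (4), StairA→Lobby (2), C5→Exit (9); capacity 4 + 2 + 9 = 15.

15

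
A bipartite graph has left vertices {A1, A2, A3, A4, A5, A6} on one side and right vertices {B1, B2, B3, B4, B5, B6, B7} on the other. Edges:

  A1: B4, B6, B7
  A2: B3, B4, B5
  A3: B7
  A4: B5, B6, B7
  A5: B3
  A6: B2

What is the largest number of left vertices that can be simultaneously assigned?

Unit-capacity flow: source→left, listed edges, right→sink; max matching = max flow.
Augmenting path A1→B4 (+1); matched 1.
Augmenting path A2→B3 (+1); matched 2.
Augmenting path A3→B7 (+1); matched 3.
Augmenting path A4→B5 (+1); matched 4.
Augmenting path A6→B2 (+1); matched 5.
Augmenting path A5→B3→A2→B4→A1→B6 (+1); matched 6.
No augmenting path remains; maximum matching = 6.
König certificate: {A1, A2, A3, A4, A5, A6} is a vertex cover of size 6 (every listed pair touches it), so no matching can be larger.

6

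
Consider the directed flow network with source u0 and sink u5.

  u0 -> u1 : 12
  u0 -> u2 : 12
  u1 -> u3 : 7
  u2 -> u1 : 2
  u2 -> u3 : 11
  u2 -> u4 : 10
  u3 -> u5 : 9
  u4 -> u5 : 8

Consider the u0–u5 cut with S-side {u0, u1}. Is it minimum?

No — its capacity is 19, but the minimum cut has capacity 17.

Given cut capacity: 12 + 7 = 19.
Augment u0→u1→u3→u5: bottleneck 7, flow now 7.
Augment u0→u2→u3→u5: bottleneck 2, flow now 9.
Augment u0→u2→u4→u5: bottleneck 8, flow now 17.
No augmenting path remains; maximum flow = 17.
In the residual graph, reachable from u0: {u0, u1, u2, u3, u4}.
Min-cut edges: u3→u5 (9), u4→u5 (8); capacity 9 + 8 = 17.
Cut capacity 19 exceeds the max flow 17, so it is not minimum.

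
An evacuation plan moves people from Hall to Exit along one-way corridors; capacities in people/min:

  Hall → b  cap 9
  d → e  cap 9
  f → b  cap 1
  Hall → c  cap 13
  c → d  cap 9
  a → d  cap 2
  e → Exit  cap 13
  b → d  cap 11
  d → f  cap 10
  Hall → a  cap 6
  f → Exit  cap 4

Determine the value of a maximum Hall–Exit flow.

Augment Hall→a→d→e→Exit: bottleneck 2, flow now 2.
Augment Hall→b→d→e→Exit: bottleneck 7, flow now 9.
Augment Hall→b→d→f→Exit: bottleneck 2, flow now 11.
Augment Hall→c→d→f→Exit: bottleneck 2, flow now 13.
No augmenting path remains; maximum flow = 13.
In the residual graph, reachable from Hall: {Hall, a, b, c, d, f}.
Min-cut edges: d→e (9), f→Exit (4); capacity 9 + 4 = 13.
This cut is saturated, so no flow can exceed 13.

13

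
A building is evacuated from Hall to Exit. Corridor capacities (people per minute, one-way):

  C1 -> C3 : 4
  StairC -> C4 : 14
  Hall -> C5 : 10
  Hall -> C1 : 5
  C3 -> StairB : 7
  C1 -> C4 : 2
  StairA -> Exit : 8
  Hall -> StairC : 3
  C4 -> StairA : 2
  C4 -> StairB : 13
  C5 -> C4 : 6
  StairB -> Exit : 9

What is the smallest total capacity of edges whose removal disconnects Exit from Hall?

Augment Hall→C5→C4→StairB→Exit: bottleneck 6, flow now 6.
Augment Hall→C1→C4→StairB→Exit: bottleneck 2, flow now 8.
Augment Hall→C1→C3→StairB→Exit: bottleneck 1, flow now 9.
Augment Hall→StairC→C4→StairA→Exit: bottleneck 2, flow now 11.
No augmenting path remains; maximum flow = 11.
By max-flow min-cut, the minimum cut capacity equals the max flow.
In the residual graph, reachable from Hall: {Hall, C5, C1, StairC, C4, C3, StairB}.
Min-cut edges: C4→StairA (2), StairB→Exit (9); capacity 2 + 9 = 11.

11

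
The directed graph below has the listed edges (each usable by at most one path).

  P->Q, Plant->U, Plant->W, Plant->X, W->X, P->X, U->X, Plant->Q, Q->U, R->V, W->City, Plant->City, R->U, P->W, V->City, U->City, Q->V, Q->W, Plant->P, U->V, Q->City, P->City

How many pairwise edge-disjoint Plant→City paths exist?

Assign every edge capacity 1; by Menger, the answer equals the max flow.
Path Plant→City (+1); total 1.
Path Plant→P→City (+1); total 2.
Path Plant→Q→City (+1); total 3.
Path Plant→U→City (+1); total 4.
Path Plant→W→City (+1); total 5.
No residual Plant→City path; max flow = 5.
Certifying cut of size 5: {Plant→City, Plant→P, Plant→Q, Plant→U, Plant→W}.

5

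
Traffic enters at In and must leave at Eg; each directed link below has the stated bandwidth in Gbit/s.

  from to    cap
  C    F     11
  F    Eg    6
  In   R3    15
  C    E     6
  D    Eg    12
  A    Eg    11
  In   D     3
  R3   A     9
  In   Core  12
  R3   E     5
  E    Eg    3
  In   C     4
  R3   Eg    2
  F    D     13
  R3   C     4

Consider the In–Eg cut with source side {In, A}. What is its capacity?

Edges leaving {In, A}: In→C (4), In→Core (12), In→R3 (15), In→D (3), A→Eg (11).
Cut capacity = 4 + 12 + 15 + 3 + 11 = 45.

45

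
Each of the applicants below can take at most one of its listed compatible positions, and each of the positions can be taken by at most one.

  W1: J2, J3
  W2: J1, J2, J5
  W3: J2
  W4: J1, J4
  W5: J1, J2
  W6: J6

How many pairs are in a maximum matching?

Unit-capacity flow: source→left, listed edges, right→sink; max matching = max flow.
Augmenting path W1→J2 (+1); matched 1.
Augmenting path W2→J1 (+1); matched 2.
Augmenting path W4→J4 (+1); matched 3.
Augmenting path W6→J6 (+1); matched 4.
Augmenting path W3→J2→W1→J3 (+1); matched 5.
Augmenting path W5→J1→W2→J5 (+1); matched 6.
No augmenting path remains; maximum matching = 6.
König certificate: {W1, W2, W3, W4, W5, W6} is a vertex cover of size 6 (every listed pair touches it), so no matching can be larger.

6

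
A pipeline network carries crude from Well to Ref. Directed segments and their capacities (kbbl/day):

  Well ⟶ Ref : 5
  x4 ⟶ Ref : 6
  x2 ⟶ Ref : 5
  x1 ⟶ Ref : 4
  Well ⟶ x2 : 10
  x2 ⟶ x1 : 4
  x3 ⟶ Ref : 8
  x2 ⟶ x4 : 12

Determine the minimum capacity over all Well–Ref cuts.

Augment Well→Ref: bottleneck 5, flow now 5.
Augment Well→x2→Ref: bottleneck 5, flow now 10.
Augment Well→x2→x1→Ref: bottleneck 4, flow now 14.
Augment Well→x2→x4→Ref: bottleneck 1, flow now 15.
No augmenting path remains; maximum flow = 15.
By max-flow min-cut, the minimum cut capacity equals the max flow.
In the residual graph, reachable from Well: {Well}.
Min-cut edges: Well→x2 (10), Well→Ref (5); capacity 10 + 5 = 15.

15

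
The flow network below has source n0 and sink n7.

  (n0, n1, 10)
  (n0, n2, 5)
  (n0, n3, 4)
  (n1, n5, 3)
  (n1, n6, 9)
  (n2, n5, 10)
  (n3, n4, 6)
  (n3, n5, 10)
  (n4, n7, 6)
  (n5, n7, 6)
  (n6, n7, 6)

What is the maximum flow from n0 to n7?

16

Augment n0→n1→n5→n7: bottleneck 3, flow now 3.
Augment n0→n1→n6→n7: bottleneck 6, flow now 9.
Augment n0→n2→n5→n7: bottleneck 3, flow now 12.
Augment n0→n3→n4→n7: bottleneck 4, flow now 16.
No augmenting path remains; maximum flow = 16.
In the residual graph, reachable from n0: {n0, n1, n2, n5, n6}.
Min-cut edges: n0→n3 (4), n5→n7 (6), n6→n7 (6); capacity 4 + 6 + 6 = 16.
This cut is saturated, so no flow can exceed 16.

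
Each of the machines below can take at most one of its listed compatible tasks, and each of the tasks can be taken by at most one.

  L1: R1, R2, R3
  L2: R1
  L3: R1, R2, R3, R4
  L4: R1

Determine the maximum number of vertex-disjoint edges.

Unit-capacity flow: source→left, listed edges, right→sink; max matching = max flow.
Augmenting path L1→R1 (+1); matched 1.
Augmenting path L3→R2 (+1); matched 2.
Augmenting path L2→R1→L1→R3 (+1); matched 3.
No augmenting path remains; maximum matching = 3.
König certificate: {L1, L3, R1} is a vertex cover of size 3 (every listed pair touches it), so no matching can be larger.

3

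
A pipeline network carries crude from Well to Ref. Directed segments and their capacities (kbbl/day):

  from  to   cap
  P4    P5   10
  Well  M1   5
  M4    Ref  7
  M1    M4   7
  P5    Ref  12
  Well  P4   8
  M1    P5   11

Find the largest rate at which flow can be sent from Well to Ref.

13

Augment Well→M1→P5→Ref: bottleneck 5, flow now 5.
Augment Well→P4→P5→Ref: bottleneck 7, flow now 12.
Augment Well→P4→P5→M1→M4→Ref: bottleneck 1, flow now 13. (uses reverse residual edge)
No augmenting path remains; maximum flow = 13.
In the residual graph, reachable from Well: {Well}.
Min-cut edges: Well→M1 (5), Well→P4 (8); capacity 5 + 8 = 13.
This cut is saturated, so no flow can exceed 13.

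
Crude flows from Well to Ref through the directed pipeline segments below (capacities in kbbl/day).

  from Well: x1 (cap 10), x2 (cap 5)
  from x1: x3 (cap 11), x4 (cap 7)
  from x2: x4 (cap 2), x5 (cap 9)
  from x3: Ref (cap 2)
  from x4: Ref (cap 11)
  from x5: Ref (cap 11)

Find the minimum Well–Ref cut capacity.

14

Augment Well→x1→x3→Ref: bottleneck 2, flow now 2.
Augment Well→x1→x4→Ref: bottleneck 7, flow now 9.
Augment Well→x2→x4→Ref: bottleneck 2, flow now 11.
Augment Well→x2→x5→Ref: bottleneck 3, flow now 14.
No augmenting path remains; maximum flow = 14.
By max-flow min-cut, the minimum cut capacity equals the max flow.
In the residual graph, reachable from Well: {Well, x1, x3}.
Min-cut edges: Well→x2 (5), x1→x4 (7), x3→Ref (2); capacity 5 + 7 + 2 = 14.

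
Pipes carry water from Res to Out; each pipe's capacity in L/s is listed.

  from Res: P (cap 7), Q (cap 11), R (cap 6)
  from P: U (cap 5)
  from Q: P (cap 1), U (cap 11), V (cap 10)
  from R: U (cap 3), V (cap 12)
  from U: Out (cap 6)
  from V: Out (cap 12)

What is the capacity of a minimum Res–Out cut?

Augment Res→P→U→Out: bottleneck 5, flow now 5.
Augment Res→Q→U→Out: bottleneck 1, flow now 6.
Augment Res→Q→V→Out: bottleneck 10, flow now 16.
Augment Res→R→V→Out: bottleneck 2, flow now 18.
No augmenting path remains; maximum flow = 18.
By max-flow min-cut, the minimum cut capacity equals the max flow.
In the residual graph, reachable from Res: {Res, P, Q, R, U, V}.
Min-cut edges: U→Out (6), V→Out (12); capacity 6 + 12 = 18.

18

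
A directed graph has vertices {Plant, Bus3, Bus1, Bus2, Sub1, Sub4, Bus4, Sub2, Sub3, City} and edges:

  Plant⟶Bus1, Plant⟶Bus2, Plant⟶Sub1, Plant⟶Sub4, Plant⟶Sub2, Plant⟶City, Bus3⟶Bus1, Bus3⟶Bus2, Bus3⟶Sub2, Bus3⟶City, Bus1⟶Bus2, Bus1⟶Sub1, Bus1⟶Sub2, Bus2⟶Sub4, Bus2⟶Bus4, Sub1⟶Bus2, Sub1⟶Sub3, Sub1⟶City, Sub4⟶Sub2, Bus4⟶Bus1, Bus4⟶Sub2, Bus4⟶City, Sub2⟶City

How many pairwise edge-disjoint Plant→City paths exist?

4

Assign every edge capacity 1; by Menger, the answer equals the max flow.
Path Plant→City (+1); total 1.
Path Plant→Sub1→City (+1); total 2.
Path Plant→Sub2→City (+1); total 3.
Path Plant→Bus2→Bus4→City (+1); total 4.
No residual Plant→City path; max flow = 4.
Certifying cut of size 4: {Bus2→Bus4, Plant→City, Sub1→City, Sub2→City}.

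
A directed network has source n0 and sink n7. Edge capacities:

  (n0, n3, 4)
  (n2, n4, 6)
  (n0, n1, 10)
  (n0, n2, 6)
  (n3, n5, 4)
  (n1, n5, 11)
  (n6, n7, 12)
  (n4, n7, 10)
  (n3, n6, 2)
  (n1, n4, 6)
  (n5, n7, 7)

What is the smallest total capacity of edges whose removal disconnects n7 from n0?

19

Augment n0→n1→n4→n7: bottleneck 6, flow now 6.
Augment n0→n1→n5→n7: bottleneck 4, flow now 10.
Augment n0→n2→n4→n7: bottleneck 4, flow now 14.
Augment n0→n3→n5→n7: bottleneck 3, flow now 17.
Augment n0→n3→n6→n7: bottleneck 1, flow now 18.
Augment n0→n2→n4→n1→n5→n3→n6→n7: bottleneck 1, flow now 19. (uses reverse residual edge)
No augmenting path remains; maximum flow = 19.
By max-flow min-cut, the minimum cut capacity equals the max flow.
In the residual graph, reachable from n0: {n0, n1, n2, n3, n4, n5}.
Min-cut edges: n3→n6 (2), n4→n7 (10), n5→n7 (7); capacity 2 + 10 + 7 = 19.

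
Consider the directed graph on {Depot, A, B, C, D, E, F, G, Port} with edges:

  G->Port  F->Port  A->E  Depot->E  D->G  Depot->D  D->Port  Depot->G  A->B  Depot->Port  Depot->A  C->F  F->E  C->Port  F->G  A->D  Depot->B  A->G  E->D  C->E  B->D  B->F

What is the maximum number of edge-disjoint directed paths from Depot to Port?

4

Assign every edge capacity 1; by Menger, the answer equals the max flow.
Path Depot→Port (+1); total 1.
Path Depot→D→Port (+1); total 2.
Path Depot→G→Port (+1); total 3.
Path Depot→B→F→Port (+1); total 4.
No residual Depot→Port path; max flow = 4.
Certifying cut of size 4: {B→F, D→Port, Depot→Port, G→Port}.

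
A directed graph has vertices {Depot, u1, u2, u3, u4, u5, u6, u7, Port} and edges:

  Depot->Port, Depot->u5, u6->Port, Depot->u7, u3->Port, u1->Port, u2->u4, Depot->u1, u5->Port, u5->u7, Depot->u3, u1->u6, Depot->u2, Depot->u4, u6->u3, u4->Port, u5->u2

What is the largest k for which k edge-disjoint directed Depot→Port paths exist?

5

Assign every edge capacity 1; by Menger, the answer equals the max flow.
Path Depot→Port (+1); total 1.
Path Depot→u1→Port (+1); total 2.
Path Depot→u3→Port (+1); total 3.
Path Depot→u4→Port (+1); total 4.
Path Depot→u5→Port (+1); total 5.
No residual Depot→Port path; max flow = 5.
Certifying cut of size 5: {Depot→Port, Depot→u1, Depot→u3, Depot→u5, u4→Port}.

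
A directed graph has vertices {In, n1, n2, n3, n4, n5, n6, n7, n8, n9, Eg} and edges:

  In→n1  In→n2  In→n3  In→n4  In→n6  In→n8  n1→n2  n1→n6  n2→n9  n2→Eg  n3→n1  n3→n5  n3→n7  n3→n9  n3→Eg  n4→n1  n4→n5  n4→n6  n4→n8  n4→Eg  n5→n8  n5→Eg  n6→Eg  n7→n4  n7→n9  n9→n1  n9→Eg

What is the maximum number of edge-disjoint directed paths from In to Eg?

Assign every edge capacity 1; by Menger, the answer equals the max flow.
Path In→n2→Eg (+1); total 1.
Path In→n3→Eg (+1); total 2.
Path In→n4→Eg (+1); total 3.
Path In→n6→Eg (+1); total 4.
Path In→n1→n2→n9→Eg (+1); total 5.
No residual In→Eg path; max flow = 5.
Certifying cut of size 5: {In→n1, In→n2, In→n3, In→n4, In→n6}.

5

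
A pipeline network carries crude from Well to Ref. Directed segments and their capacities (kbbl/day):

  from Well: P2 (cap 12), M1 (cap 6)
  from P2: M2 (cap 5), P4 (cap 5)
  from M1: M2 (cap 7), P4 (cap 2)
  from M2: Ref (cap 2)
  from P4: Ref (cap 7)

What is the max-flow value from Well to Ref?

Augment Well→P2→M2→Ref: bottleneck 2, flow now 2.
Augment Well→P2→P4→Ref: bottleneck 5, flow now 7.
Augment Well→M1→P4→Ref: bottleneck 2, flow now 9.
No augmenting path remains; maximum flow = 9.
In the residual graph, reachable from Well: {Well, P2, M1, M2}.
Min-cut edges: P2→P4 (5), M1→P4 (2), M2→Ref (2); capacity 5 + 2 + 2 = 9.
This cut is saturated, so no flow can exceed 9.

9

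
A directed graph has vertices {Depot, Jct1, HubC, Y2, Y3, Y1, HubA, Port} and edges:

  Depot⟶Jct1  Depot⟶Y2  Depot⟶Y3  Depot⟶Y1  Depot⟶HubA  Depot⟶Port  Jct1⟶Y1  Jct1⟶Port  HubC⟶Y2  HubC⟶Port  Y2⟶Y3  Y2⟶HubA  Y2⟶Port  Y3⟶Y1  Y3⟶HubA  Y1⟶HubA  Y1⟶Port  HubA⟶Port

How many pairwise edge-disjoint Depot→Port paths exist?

Assign every edge capacity 1; by Menger, the answer equals the max flow.
Path Depot→Port (+1); total 1.
Path Depot→Jct1→Port (+1); total 2.
Path Depot→Y2→Port (+1); total 3.
Path Depot→Y1→Port (+1); total 4.
Path Depot→HubA→Port (+1); total 5.
No residual Depot→Port path; max flow = 5.
Certifying cut of size 5: {Depot→Jct1, Depot→Port, Depot→Y2, HubA→Port, Y1→Port}.

5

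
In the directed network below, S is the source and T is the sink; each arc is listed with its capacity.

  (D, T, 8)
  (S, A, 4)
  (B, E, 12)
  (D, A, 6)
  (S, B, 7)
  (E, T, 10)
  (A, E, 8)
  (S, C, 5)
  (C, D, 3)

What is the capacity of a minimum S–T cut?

Augment S→A→E→T: bottleneck 4, flow now 4.
Augment S→B→E→T: bottleneck 6, flow now 10.
Augment S→C→D→T: bottleneck 3, flow now 13.
No augmenting path remains; maximum flow = 13.
By max-flow min-cut, the minimum cut capacity equals the max flow.
In the residual graph, reachable from S: {S, A, B, C, E}.
Min-cut edges: C→D (3), E→T (10); capacity 3 + 10 = 13.

13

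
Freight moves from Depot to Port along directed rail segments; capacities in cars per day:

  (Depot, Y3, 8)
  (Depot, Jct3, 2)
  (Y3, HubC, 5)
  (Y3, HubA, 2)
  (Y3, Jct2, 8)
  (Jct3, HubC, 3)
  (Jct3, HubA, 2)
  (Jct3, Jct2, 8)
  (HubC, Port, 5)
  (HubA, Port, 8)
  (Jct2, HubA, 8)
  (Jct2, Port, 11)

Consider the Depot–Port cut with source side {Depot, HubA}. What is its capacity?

18

Edges leaving {Depot, HubA}: Depot→Y3 (8), Depot→Jct3 (2), HubA→Port (8).
Cut capacity = 8 + 2 + 8 = 18.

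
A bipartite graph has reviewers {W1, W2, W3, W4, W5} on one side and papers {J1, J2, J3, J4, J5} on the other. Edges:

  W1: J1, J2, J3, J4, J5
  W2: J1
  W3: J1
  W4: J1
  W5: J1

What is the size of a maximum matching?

2

Unit-capacity flow: source→left, listed edges, right→sink; max matching = max flow.
Augmenting path W1→J1 (+1); matched 1.
Augmenting path W2→J1→W1→J2 (+1); matched 2.
No augmenting path remains; maximum matching = 2.
König certificate: {W1, J1} is a vertex cover of size 2 (every listed pair touches it), so no matching can be larger.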